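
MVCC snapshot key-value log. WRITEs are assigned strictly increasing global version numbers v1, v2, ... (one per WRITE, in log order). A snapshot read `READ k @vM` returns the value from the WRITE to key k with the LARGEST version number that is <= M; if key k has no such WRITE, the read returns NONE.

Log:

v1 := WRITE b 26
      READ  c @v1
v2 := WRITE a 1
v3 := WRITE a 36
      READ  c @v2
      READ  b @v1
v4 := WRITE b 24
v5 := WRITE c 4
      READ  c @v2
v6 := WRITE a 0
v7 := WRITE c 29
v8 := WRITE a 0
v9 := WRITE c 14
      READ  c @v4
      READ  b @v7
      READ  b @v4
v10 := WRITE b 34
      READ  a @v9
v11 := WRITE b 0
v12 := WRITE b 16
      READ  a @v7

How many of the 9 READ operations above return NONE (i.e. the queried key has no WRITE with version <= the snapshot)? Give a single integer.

Answer: 4

Derivation:
v1: WRITE b=26  (b history now [(1, 26)])
READ c @v1: history=[] -> no version <= 1 -> NONE
v2: WRITE a=1  (a history now [(2, 1)])
v3: WRITE a=36  (a history now [(2, 1), (3, 36)])
READ c @v2: history=[] -> no version <= 2 -> NONE
READ b @v1: history=[(1, 26)] -> pick v1 -> 26
v4: WRITE b=24  (b history now [(1, 26), (4, 24)])
v5: WRITE c=4  (c history now [(5, 4)])
READ c @v2: history=[(5, 4)] -> no version <= 2 -> NONE
v6: WRITE a=0  (a history now [(2, 1), (3, 36), (6, 0)])
v7: WRITE c=29  (c history now [(5, 4), (7, 29)])
v8: WRITE a=0  (a history now [(2, 1), (3, 36), (6, 0), (8, 0)])
v9: WRITE c=14  (c history now [(5, 4), (7, 29), (9, 14)])
READ c @v4: history=[(5, 4), (7, 29), (9, 14)] -> no version <= 4 -> NONE
READ b @v7: history=[(1, 26), (4, 24)] -> pick v4 -> 24
READ b @v4: history=[(1, 26), (4, 24)] -> pick v4 -> 24
v10: WRITE b=34  (b history now [(1, 26), (4, 24), (10, 34)])
READ a @v9: history=[(2, 1), (3, 36), (6, 0), (8, 0)] -> pick v8 -> 0
v11: WRITE b=0  (b history now [(1, 26), (4, 24), (10, 34), (11, 0)])
v12: WRITE b=16  (b history now [(1, 26), (4, 24), (10, 34), (11, 0), (12, 16)])
READ a @v7: history=[(2, 1), (3, 36), (6, 0), (8, 0)] -> pick v6 -> 0
Read results in order: ['NONE', 'NONE', '26', 'NONE', 'NONE', '24', '24', '0', '0']
NONE count = 4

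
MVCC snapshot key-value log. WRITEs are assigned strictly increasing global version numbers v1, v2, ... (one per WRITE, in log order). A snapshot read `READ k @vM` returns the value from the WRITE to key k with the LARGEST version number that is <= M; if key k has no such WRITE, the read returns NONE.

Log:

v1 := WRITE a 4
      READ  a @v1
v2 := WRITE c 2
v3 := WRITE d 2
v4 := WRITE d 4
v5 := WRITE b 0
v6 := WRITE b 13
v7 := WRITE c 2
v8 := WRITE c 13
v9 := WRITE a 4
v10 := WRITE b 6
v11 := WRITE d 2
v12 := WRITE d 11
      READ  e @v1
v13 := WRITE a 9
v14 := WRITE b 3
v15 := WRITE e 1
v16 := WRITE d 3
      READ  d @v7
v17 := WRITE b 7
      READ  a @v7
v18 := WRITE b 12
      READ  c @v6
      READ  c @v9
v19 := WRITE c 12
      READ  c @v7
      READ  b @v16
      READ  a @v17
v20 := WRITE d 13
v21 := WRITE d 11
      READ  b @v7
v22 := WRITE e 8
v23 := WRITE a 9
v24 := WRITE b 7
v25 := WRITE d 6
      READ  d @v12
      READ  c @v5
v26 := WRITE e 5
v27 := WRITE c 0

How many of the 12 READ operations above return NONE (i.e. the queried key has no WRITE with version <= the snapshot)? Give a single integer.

v1: WRITE a=4  (a history now [(1, 4)])
READ a @v1: history=[(1, 4)] -> pick v1 -> 4
v2: WRITE c=2  (c history now [(2, 2)])
v3: WRITE d=2  (d history now [(3, 2)])
v4: WRITE d=4  (d history now [(3, 2), (4, 4)])
v5: WRITE b=0  (b history now [(5, 0)])
v6: WRITE b=13  (b history now [(5, 0), (6, 13)])
v7: WRITE c=2  (c history now [(2, 2), (7, 2)])
v8: WRITE c=13  (c history now [(2, 2), (7, 2), (8, 13)])
v9: WRITE a=4  (a history now [(1, 4), (9, 4)])
v10: WRITE b=6  (b history now [(5, 0), (6, 13), (10, 6)])
v11: WRITE d=2  (d history now [(3, 2), (4, 4), (11, 2)])
v12: WRITE d=11  (d history now [(3, 2), (4, 4), (11, 2), (12, 11)])
READ e @v1: history=[] -> no version <= 1 -> NONE
v13: WRITE a=9  (a history now [(1, 4), (9, 4), (13, 9)])
v14: WRITE b=3  (b history now [(5, 0), (6, 13), (10, 6), (14, 3)])
v15: WRITE e=1  (e history now [(15, 1)])
v16: WRITE d=3  (d history now [(3, 2), (4, 4), (11, 2), (12, 11), (16, 3)])
READ d @v7: history=[(3, 2), (4, 4), (11, 2), (12, 11), (16, 3)] -> pick v4 -> 4
v17: WRITE b=7  (b history now [(5, 0), (6, 13), (10, 6), (14, 3), (17, 7)])
READ a @v7: history=[(1, 4), (9, 4), (13, 9)] -> pick v1 -> 4
v18: WRITE b=12  (b history now [(5, 0), (6, 13), (10, 6), (14, 3), (17, 7), (18, 12)])
READ c @v6: history=[(2, 2), (7, 2), (8, 13)] -> pick v2 -> 2
READ c @v9: history=[(2, 2), (7, 2), (8, 13)] -> pick v8 -> 13
v19: WRITE c=12  (c history now [(2, 2), (7, 2), (8, 13), (19, 12)])
READ c @v7: history=[(2, 2), (7, 2), (8, 13), (19, 12)] -> pick v7 -> 2
READ b @v16: history=[(5, 0), (6, 13), (10, 6), (14, 3), (17, 7), (18, 12)] -> pick v14 -> 3
READ a @v17: history=[(1, 4), (9, 4), (13, 9)] -> pick v13 -> 9
v20: WRITE d=13  (d history now [(3, 2), (4, 4), (11, 2), (12, 11), (16, 3), (20, 13)])
v21: WRITE d=11  (d history now [(3, 2), (4, 4), (11, 2), (12, 11), (16, 3), (20, 13), (21, 11)])
READ b @v7: history=[(5, 0), (6, 13), (10, 6), (14, 3), (17, 7), (18, 12)] -> pick v6 -> 13
v22: WRITE e=8  (e history now [(15, 1), (22, 8)])
v23: WRITE a=9  (a history now [(1, 4), (9, 4), (13, 9), (23, 9)])
v24: WRITE b=7  (b history now [(5, 0), (6, 13), (10, 6), (14, 3), (17, 7), (18, 12), (24, 7)])
v25: WRITE d=6  (d history now [(3, 2), (4, 4), (11, 2), (12, 11), (16, 3), (20, 13), (21, 11), (25, 6)])
READ d @v12: history=[(3, 2), (4, 4), (11, 2), (12, 11), (16, 3), (20, 13), (21, 11), (25, 6)] -> pick v12 -> 11
READ c @v5: history=[(2, 2), (7, 2), (8, 13), (19, 12)] -> pick v2 -> 2
v26: WRITE e=5  (e history now [(15, 1), (22, 8), (26, 5)])
v27: WRITE c=0  (c history now [(2, 2), (7, 2), (8, 13), (19, 12), (27, 0)])
Read results in order: ['4', 'NONE', '4', '4', '2', '13', '2', '3', '9', '13', '11', '2']
NONE count = 1

Answer: 1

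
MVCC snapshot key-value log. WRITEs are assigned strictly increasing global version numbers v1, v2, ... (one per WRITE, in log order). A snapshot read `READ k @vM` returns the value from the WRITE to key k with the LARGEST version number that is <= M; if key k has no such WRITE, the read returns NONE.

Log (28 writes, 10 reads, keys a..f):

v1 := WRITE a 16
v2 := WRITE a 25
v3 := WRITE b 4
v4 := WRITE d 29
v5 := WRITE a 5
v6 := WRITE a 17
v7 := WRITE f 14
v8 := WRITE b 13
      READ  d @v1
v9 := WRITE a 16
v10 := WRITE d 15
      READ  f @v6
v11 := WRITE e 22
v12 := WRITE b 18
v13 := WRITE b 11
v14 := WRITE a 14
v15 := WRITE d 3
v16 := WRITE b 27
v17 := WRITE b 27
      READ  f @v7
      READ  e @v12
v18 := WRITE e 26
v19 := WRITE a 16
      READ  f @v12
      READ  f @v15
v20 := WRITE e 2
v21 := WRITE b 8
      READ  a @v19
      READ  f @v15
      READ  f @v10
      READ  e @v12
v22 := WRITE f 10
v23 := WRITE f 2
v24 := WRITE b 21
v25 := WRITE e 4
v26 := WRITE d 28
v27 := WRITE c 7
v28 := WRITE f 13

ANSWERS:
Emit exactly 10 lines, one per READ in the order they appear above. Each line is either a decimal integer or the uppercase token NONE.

Answer: NONE
NONE
14
22
14
14
16
14
14
22

Derivation:
v1: WRITE a=16  (a history now [(1, 16)])
v2: WRITE a=25  (a history now [(1, 16), (2, 25)])
v3: WRITE b=4  (b history now [(3, 4)])
v4: WRITE d=29  (d history now [(4, 29)])
v5: WRITE a=5  (a history now [(1, 16), (2, 25), (5, 5)])
v6: WRITE a=17  (a history now [(1, 16), (2, 25), (5, 5), (6, 17)])
v7: WRITE f=14  (f history now [(7, 14)])
v8: WRITE b=13  (b history now [(3, 4), (8, 13)])
READ d @v1: history=[(4, 29)] -> no version <= 1 -> NONE
v9: WRITE a=16  (a history now [(1, 16), (2, 25), (5, 5), (6, 17), (9, 16)])
v10: WRITE d=15  (d history now [(4, 29), (10, 15)])
READ f @v6: history=[(7, 14)] -> no version <= 6 -> NONE
v11: WRITE e=22  (e history now [(11, 22)])
v12: WRITE b=18  (b history now [(3, 4), (8, 13), (12, 18)])
v13: WRITE b=11  (b history now [(3, 4), (8, 13), (12, 18), (13, 11)])
v14: WRITE a=14  (a history now [(1, 16), (2, 25), (5, 5), (6, 17), (9, 16), (14, 14)])
v15: WRITE d=3  (d history now [(4, 29), (10, 15), (15, 3)])
v16: WRITE b=27  (b history now [(3, 4), (8, 13), (12, 18), (13, 11), (16, 27)])
v17: WRITE b=27  (b history now [(3, 4), (8, 13), (12, 18), (13, 11), (16, 27), (17, 27)])
READ f @v7: history=[(7, 14)] -> pick v7 -> 14
READ e @v12: history=[(11, 22)] -> pick v11 -> 22
v18: WRITE e=26  (e history now [(11, 22), (18, 26)])
v19: WRITE a=16  (a history now [(1, 16), (2, 25), (5, 5), (6, 17), (9, 16), (14, 14), (19, 16)])
READ f @v12: history=[(7, 14)] -> pick v7 -> 14
READ f @v15: history=[(7, 14)] -> pick v7 -> 14
v20: WRITE e=2  (e history now [(11, 22), (18, 26), (20, 2)])
v21: WRITE b=8  (b history now [(3, 4), (8, 13), (12, 18), (13, 11), (16, 27), (17, 27), (21, 8)])
READ a @v19: history=[(1, 16), (2, 25), (5, 5), (6, 17), (9, 16), (14, 14), (19, 16)] -> pick v19 -> 16
READ f @v15: history=[(7, 14)] -> pick v7 -> 14
READ f @v10: history=[(7, 14)] -> pick v7 -> 14
READ e @v12: history=[(11, 22), (18, 26), (20, 2)] -> pick v11 -> 22
v22: WRITE f=10  (f history now [(7, 14), (22, 10)])
v23: WRITE f=2  (f history now [(7, 14), (22, 10), (23, 2)])
v24: WRITE b=21  (b history now [(3, 4), (8, 13), (12, 18), (13, 11), (16, 27), (17, 27), (21, 8), (24, 21)])
v25: WRITE e=4  (e history now [(11, 22), (18, 26), (20, 2), (25, 4)])
v26: WRITE d=28  (d history now [(4, 29), (10, 15), (15, 3), (26, 28)])
v27: WRITE c=7  (c history now [(27, 7)])
v28: WRITE f=13  (f history now [(7, 14), (22, 10), (23, 2), (28, 13)])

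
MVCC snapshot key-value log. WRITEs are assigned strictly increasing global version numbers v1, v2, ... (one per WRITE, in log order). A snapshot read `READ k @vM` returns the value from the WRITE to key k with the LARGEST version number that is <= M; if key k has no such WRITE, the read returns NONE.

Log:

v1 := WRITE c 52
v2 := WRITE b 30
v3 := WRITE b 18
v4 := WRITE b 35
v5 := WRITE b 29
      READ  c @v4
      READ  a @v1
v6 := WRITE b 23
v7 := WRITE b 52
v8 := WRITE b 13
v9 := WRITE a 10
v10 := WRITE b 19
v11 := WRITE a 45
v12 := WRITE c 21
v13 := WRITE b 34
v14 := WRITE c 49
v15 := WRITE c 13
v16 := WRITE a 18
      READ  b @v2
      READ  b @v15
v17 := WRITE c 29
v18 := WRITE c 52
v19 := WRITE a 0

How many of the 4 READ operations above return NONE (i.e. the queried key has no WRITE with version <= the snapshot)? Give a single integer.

v1: WRITE c=52  (c history now [(1, 52)])
v2: WRITE b=30  (b history now [(2, 30)])
v3: WRITE b=18  (b history now [(2, 30), (3, 18)])
v4: WRITE b=35  (b history now [(2, 30), (3, 18), (4, 35)])
v5: WRITE b=29  (b history now [(2, 30), (3, 18), (4, 35), (5, 29)])
READ c @v4: history=[(1, 52)] -> pick v1 -> 52
READ a @v1: history=[] -> no version <= 1 -> NONE
v6: WRITE b=23  (b history now [(2, 30), (3, 18), (4, 35), (5, 29), (6, 23)])
v7: WRITE b=52  (b history now [(2, 30), (3, 18), (4, 35), (5, 29), (6, 23), (7, 52)])
v8: WRITE b=13  (b history now [(2, 30), (3, 18), (4, 35), (5, 29), (6, 23), (7, 52), (8, 13)])
v9: WRITE a=10  (a history now [(9, 10)])
v10: WRITE b=19  (b history now [(2, 30), (3, 18), (4, 35), (5, 29), (6, 23), (7, 52), (8, 13), (10, 19)])
v11: WRITE a=45  (a history now [(9, 10), (11, 45)])
v12: WRITE c=21  (c history now [(1, 52), (12, 21)])
v13: WRITE b=34  (b history now [(2, 30), (3, 18), (4, 35), (5, 29), (6, 23), (7, 52), (8, 13), (10, 19), (13, 34)])
v14: WRITE c=49  (c history now [(1, 52), (12, 21), (14, 49)])
v15: WRITE c=13  (c history now [(1, 52), (12, 21), (14, 49), (15, 13)])
v16: WRITE a=18  (a history now [(9, 10), (11, 45), (16, 18)])
READ b @v2: history=[(2, 30), (3, 18), (4, 35), (5, 29), (6, 23), (7, 52), (8, 13), (10, 19), (13, 34)] -> pick v2 -> 30
READ b @v15: history=[(2, 30), (3, 18), (4, 35), (5, 29), (6, 23), (7, 52), (8, 13), (10, 19), (13, 34)] -> pick v13 -> 34
v17: WRITE c=29  (c history now [(1, 52), (12, 21), (14, 49), (15, 13), (17, 29)])
v18: WRITE c=52  (c history now [(1, 52), (12, 21), (14, 49), (15, 13), (17, 29), (18, 52)])
v19: WRITE a=0  (a history now [(9, 10), (11, 45), (16, 18), (19, 0)])
Read results in order: ['52', 'NONE', '30', '34']
NONE count = 1

Answer: 1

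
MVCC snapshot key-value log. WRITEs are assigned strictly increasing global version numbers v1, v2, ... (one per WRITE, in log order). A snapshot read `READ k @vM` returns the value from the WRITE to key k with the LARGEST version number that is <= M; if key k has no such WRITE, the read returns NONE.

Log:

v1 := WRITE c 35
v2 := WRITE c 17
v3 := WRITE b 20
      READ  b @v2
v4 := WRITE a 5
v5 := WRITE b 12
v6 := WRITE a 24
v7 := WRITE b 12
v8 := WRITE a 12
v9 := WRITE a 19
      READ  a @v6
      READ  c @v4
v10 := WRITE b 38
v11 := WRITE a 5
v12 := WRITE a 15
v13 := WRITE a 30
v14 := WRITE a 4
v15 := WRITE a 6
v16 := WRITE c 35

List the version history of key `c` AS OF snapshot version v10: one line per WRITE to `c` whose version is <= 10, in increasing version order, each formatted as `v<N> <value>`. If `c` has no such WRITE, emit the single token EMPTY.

Scan writes for key=c with version <= 10:
  v1 WRITE c 35 -> keep
  v2 WRITE c 17 -> keep
  v3 WRITE b 20 -> skip
  v4 WRITE a 5 -> skip
  v5 WRITE b 12 -> skip
  v6 WRITE a 24 -> skip
  v7 WRITE b 12 -> skip
  v8 WRITE a 12 -> skip
  v9 WRITE a 19 -> skip
  v10 WRITE b 38 -> skip
  v11 WRITE a 5 -> skip
  v12 WRITE a 15 -> skip
  v13 WRITE a 30 -> skip
  v14 WRITE a 4 -> skip
  v15 WRITE a 6 -> skip
  v16 WRITE c 35 -> drop (> snap)
Collected: [(1, 35), (2, 17)]

Answer: v1 35
v2 17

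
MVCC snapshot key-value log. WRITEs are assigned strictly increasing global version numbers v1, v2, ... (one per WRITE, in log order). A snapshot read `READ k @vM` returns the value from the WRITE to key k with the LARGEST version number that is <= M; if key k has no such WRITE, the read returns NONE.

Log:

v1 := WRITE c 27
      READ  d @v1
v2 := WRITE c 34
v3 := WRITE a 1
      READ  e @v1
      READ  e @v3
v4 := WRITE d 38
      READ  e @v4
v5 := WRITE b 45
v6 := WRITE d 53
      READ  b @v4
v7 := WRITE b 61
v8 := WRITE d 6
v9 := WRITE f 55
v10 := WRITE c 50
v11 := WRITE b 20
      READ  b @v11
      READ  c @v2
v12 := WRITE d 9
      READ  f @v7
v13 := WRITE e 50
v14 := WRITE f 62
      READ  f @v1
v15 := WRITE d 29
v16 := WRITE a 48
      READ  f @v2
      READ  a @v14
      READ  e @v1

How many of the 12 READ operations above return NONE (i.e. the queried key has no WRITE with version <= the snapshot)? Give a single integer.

Answer: 9

Derivation:
v1: WRITE c=27  (c history now [(1, 27)])
READ d @v1: history=[] -> no version <= 1 -> NONE
v2: WRITE c=34  (c history now [(1, 27), (2, 34)])
v3: WRITE a=1  (a history now [(3, 1)])
READ e @v1: history=[] -> no version <= 1 -> NONE
READ e @v3: history=[] -> no version <= 3 -> NONE
v4: WRITE d=38  (d history now [(4, 38)])
READ e @v4: history=[] -> no version <= 4 -> NONE
v5: WRITE b=45  (b history now [(5, 45)])
v6: WRITE d=53  (d history now [(4, 38), (6, 53)])
READ b @v4: history=[(5, 45)] -> no version <= 4 -> NONE
v7: WRITE b=61  (b history now [(5, 45), (7, 61)])
v8: WRITE d=6  (d history now [(4, 38), (6, 53), (8, 6)])
v9: WRITE f=55  (f history now [(9, 55)])
v10: WRITE c=50  (c history now [(1, 27), (2, 34), (10, 50)])
v11: WRITE b=20  (b history now [(5, 45), (7, 61), (11, 20)])
READ b @v11: history=[(5, 45), (7, 61), (11, 20)] -> pick v11 -> 20
READ c @v2: history=[(1, 27), (2, 34), (10, 50)] -> pick v2 -> 34
v12: WRITE d=9  (d history now [(4, 38), (6, 53), (8, 6), (12, 9)])
READ f @v7: history=[(9, 55)] -> no version <= 7 -> NONE
v13: WRITE e=50  (e history now [(13, 50)])
v14: WRITE f=62  (f history now [(9, 55), (14, 62)])
READ f @v1: history=[(9, 55), (14, 62)] -> no version <= 1 -> NONE
v15: WRITE d=29  (d history now [(4, 38), (6, 53), (8, 6), (12, 9), (15, 29)])
v16: WRITE a=48  (a history now [(3, 1), (16, 48)])
READ f @v2: history=[(9, 55), (14, 62)] -> no version <= 2 -> NONE
READ a @v14: history=[(3, 1), (16, 48)] -> pick v3 -> 1
READ e @v1: history=[(13, 50)] -> no version <= 1 -> NONE
Read results in order: ['NONE', 'NONE', 'NONE', 'NONE', 'NONE', '20', '34', 'NONE', 'NONE', 'NONE', '1', 'NONE']
NONE count = 9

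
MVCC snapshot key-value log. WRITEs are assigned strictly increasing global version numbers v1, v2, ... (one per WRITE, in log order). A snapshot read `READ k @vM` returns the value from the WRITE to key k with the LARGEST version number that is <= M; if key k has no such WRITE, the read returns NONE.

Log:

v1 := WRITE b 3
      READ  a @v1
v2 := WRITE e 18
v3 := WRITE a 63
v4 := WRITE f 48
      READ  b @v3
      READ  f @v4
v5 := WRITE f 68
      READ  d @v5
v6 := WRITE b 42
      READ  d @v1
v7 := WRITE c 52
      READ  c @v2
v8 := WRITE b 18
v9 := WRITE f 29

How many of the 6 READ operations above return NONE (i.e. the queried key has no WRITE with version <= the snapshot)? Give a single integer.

v1: WRITE b=3  (b history now [(1, 3)])
READ a @v1: history=[] -> no version <= 1 -> NONE
v2: WRITE e=18  (e history now [(2, 18)])
v3: WRITE a=63  (a history now [(3, 63)])
v4: WRITE f=48  (f history now [(4, 48)])
READ b @v3: history=[(1, 3)] -> pick v1 -> 3
READ f @v4: history=[(4, 48)] -> pick v4 -> 48
v5: WRITE f=68  (f history now [(4, 48), (5, 68)])
READ d @v5: history=[] -> no version <= 5 -> NONE
v6: WRITE b=42  (b history now [(1, 3), (6, 42)])
READ d @v1: history=[] -> no version <= 1 -> NONE
v7: WRITE c=52  (c history now [(7, 52)])
READ c @v2: history=[(7, 52)] -> no version <= 2 -> NONE
v8: WRITE b=18  (b history now [(1, 3), (6, 42), (8, 18)])
v9: WRITE f=29  (f history now [(4, 48), (5, 68), (9, 29)])
Read results in order: ['NONE', '3', '48', 'NONE', 'NONE', 'NONE']
NONE count = 4

Answer: 4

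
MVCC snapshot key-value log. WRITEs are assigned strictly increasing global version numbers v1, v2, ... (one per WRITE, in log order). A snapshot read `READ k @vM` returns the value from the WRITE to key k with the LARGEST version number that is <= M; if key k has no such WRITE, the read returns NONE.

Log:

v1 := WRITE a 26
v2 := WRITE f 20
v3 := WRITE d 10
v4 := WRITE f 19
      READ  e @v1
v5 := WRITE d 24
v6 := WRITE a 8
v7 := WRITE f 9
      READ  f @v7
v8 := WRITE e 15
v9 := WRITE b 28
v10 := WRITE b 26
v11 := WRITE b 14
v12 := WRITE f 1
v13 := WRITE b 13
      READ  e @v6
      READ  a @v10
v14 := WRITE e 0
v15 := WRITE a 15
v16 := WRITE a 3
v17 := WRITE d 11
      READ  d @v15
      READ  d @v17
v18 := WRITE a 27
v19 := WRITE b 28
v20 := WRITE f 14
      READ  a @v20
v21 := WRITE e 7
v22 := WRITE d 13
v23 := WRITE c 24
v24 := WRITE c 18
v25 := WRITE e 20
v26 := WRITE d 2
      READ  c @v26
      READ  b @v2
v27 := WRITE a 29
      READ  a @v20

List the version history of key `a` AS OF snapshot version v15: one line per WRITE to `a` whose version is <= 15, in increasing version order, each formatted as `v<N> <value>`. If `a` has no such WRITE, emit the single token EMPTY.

Scan writes for key=a with version <= 15:
  v1 WRITE a 26 -> keep
  v2 WRITE f 20 -> skip
  v3 WRITE d 10 -> skip
  v4 WRITE f 19 -> skip
  v5 WRITE d 24 -> skip
  v6 WRITE a 8 -> keep
  v7 WRITE f 9 -> skip
  v8 WRITE e 15 -> skip
  v9 WRITE b 28 -> skip
  v10 WRITE b 26 -> skip
  v11 WRITE b 14 -> skip
  v12 WRITE f 1 -> skip
  v13 WRITE b 13 -> skip
  v14 WRITE e 0 -> skip
  v15 WRITE a 15 -> keep
  v16 WRITE a 3 -> drop (> snap)
  v17 WRITE d 11 -> skip
  v18 WRITE a 27 -> drop (> snap)
  v19 WRITE b 28 -> skip
  v20 WRITE f 14 -> skip
  v21 WRITE e 7 -> skip
  v22 WRITE d 13 -> skip
  v23 WRITE c 24 -> skip
  v24 WRITE c 18 -> skip
  v25 WRITE e 20 -> skip
  v26 WRITE d 2 -> skip
  v27 WRITE a 29 -> drop (> snap)
Collected: [(1, 26), (6, 8), (15, 15)]

Answer: v1 26
v6 8
v15 15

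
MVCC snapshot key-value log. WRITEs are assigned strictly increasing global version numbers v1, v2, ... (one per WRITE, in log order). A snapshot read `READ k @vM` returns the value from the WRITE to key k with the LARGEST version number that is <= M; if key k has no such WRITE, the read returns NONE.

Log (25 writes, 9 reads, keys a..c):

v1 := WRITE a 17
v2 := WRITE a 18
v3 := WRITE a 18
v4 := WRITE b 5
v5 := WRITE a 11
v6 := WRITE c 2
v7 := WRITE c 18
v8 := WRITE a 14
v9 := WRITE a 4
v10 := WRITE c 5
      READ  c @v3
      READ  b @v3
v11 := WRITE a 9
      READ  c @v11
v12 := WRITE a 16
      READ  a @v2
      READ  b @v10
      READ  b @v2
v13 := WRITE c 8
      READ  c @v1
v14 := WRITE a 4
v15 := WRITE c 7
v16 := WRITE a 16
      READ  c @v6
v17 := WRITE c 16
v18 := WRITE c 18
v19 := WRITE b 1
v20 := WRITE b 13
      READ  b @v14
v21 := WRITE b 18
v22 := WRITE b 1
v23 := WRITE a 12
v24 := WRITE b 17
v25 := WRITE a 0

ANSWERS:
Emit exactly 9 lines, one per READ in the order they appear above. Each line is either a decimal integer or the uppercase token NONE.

v1: WRITE a=17  (a history now [(1, 17)])
v2: WRITE a=18  (a history now [(1, 17), (2, 18)])
v3: WRITE a=18  (a history now [(1, 17), (2, 18), (3, 18)])
v4: WRITE b=5  (b history now [(4, 5)])
v5: WRITE a=11  (a history now [(1, 17), (2, 18), (3, 18), (5, 11)])
v6: WRITE c=2  (c history now [(6, 2)])
v7: WRITE c=18  (c history now [(6, 2), (7, 18)])
v8: WRITE a=14  (a history now [(1, 17), (2, 18), (3, 18), (5, 11), (8, 14)])
v9: WRITE a=4  (a history now [(1, 17), (2, 18), (3, 18), (5, 11), (8, 14), (9, 4)])
v10: WRITE c=5  (c history now [(6, 2), (7, 18), (10, 5)])
READ c @v3: history=[(6, 2), (7, 18), (10, 5)] -> no version <= 3 -> NONE
READ b @v3: history=[(4, 5)] -> no version <= 3 -> NONE
v11: WRITE a=9  (a history now [(1, 17), (2, 18), (3, 18), (5, 11), (8, 14), (9, 4), (11, 9)])
READ c @v11: history=[(6, 2), (7, 18), (10, 5)] -> pick v10 -> 5
v12: WRITE a=16  (a history now [(1, 17), (2, 18), (3, 18), (5, 11), (8, 14), (9, 4), (11, 9), (12, 16)])
READ a @v2: history=[(1, 17), (2, 18), (3, 18), (5, 11), (8, 14), (9, 4), (11, 9), (12, 16)] -> pick v2 -> 18
READ b @v10: history=[(4, 5)] -> pick v4 -> 5
READ b @v2: history=[(4, 5)] -> no version <= 2 -> NONE
v13: WRITE c=8  (c history now [(6, 2), (7, 18), (10, 5), (13, 8)])
READ c @v1: history=[(6, 2), (7, 18), (10, 5), (13, 8)] -> no version <= 1 -> NONE
v14: WRITE a=4  (a history now [(1, 17), (2, 18), (3, 18), (5, 11), (8, 14), (9, 4), (11, 9), (12, 16), (14, 4)])
v15: WRITE c=7  (c history now [(6, 2), (7, 18), (10, 5), (13, 8), (15, 7)])
v16: WRITE a=16  (a history now [(1, 17), (2, 18), (3, 18), (5, 11), (8, 14), (9, 4), (11, 9), (12, 16), (14, 4), (16, 16)])
READ c @v6: history=[(6, 2), (7, 18), (10, 5), (13, 8), (15, 7)] -> pick v6 -> 2
v17: WRITE c=16  (c history now [(6, 2), (7, 18), (10, 5), (13, 8), (15, 7), (17, 16)])
v18: WRITE c=18  (c history now [(6, 2), (7, 18), (10, 5), (13, 8), (15, 7), (17, 16), (18, 18)])
v19: WRITE b=1  (b history now [(4, 5), (19, 1)])
v20: WRITE b=13  (b history now [(4, 5), (19, 1), (20, 13)])
READ b @v14: history=[(4, 5), (19, 1), (20, 13)] -> pick v4 -> 5
v21: WRITE b=18  (b history now [(4, 5), (19, 1), (20, 13), (21, 18)])
v22: WRITE b=1  (b history now [(4, 5), (19, 1), (20, 13), (21, 18), (22, 1)])
v23: WRITE a=12  (a history now [(1, 17), (2, 18), (3, 18), (5, 11), (8, 14), (9, 4), (11, 9), (12, 16), (14, 4), (16, 16), (23, 12)])
v24: WRITE b=17  (b history now [(4, 5), (19, 1), (20, 13), (21, 18), (22, 1), (24, 17)])
v25: WRITE a=0  (a history now [(1, 17), (2, 18), (3, 18), (5, 11), (8, 14), (9, 4), (11, 9), (12, 16), (14, 4), (16, 16), (23, 12), (25, 0)])

Answer: NONE
NONE
5
18
5
NONE
NONE
2
5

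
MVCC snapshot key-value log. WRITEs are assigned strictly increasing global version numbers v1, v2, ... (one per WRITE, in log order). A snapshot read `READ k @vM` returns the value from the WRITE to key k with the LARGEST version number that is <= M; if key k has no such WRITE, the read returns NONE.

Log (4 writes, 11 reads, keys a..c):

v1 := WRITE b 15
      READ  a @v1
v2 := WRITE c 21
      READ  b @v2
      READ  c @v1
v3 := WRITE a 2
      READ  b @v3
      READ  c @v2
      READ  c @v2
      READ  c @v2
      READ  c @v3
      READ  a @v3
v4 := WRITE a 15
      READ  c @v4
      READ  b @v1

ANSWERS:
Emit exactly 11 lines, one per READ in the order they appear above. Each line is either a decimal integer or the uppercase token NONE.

v1: WRITE b=15  (b history now [(1, 15)])
READ a @v1: history=[] -> no version <= 1 -> NONE
v2: WRITE c=21  (c history now [(2, 21)])
READ b @v2: history=[(1, 15)] -> pick v1 -> 15
READ c @v1: history=[(2, 21)] -> no version <= 1 -> NONE
v3: WRITE a=2  (a history now [(3, 2)])
READ b @v3: history=[(1, 15)] -> pick v1 -> 15
READ c @v2: history=[(2, 21)] -> pick v2 -> 21
READ c @v2: history=[(2, 21)] -> pick v2 -> 21
READ c @v2: history=[(2, 21)] -> pick v2 -> 21
READ c @v3: history=[(2, 21)] -> pick v2 -> 21
READ a @v3: history=[(3, 2)] -> pick v3 -> 2
v4: WRITE a=15  (a history now [(3, 2), (4, 15)])
READ c @v4: history=[(2, 21)] -> pick v2 -> 21
READ b @v1: history=[(1, 15)] -> pick v1 -> 15

Answer: NONE
15
NONE
15
21
21
21
21
2
21
15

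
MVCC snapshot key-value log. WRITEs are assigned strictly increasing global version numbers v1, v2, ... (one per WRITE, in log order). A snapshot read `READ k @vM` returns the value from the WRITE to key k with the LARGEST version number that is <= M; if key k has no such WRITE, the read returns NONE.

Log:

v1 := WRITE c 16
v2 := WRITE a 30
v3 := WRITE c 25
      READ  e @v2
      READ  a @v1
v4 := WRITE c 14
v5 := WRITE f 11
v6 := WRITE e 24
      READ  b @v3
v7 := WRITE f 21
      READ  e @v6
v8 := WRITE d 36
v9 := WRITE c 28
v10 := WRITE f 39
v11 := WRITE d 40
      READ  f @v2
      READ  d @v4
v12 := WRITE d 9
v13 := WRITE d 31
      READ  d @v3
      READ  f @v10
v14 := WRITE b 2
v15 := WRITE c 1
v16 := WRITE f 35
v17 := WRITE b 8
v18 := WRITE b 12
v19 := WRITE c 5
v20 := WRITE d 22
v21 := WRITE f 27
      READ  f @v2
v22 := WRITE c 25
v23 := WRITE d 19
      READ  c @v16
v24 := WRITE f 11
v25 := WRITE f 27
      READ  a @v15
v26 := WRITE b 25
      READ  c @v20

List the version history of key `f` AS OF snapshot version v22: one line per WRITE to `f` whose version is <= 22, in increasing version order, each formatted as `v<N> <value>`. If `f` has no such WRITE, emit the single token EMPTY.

Answer: v5 11
v7 21
v10 39
v16 35
v21 27

Derivation:
Scan writes for key=f with version <= 22:
  v1 WRITE c 16 -> skip
  v2 WRITE a 30 -> skip
  v3 WRITE c 25 -> skip
  v4 WRITE c 14 -> skip
  v5 WRITE f 11 -> keep
  v6 WRITE e 24 -> skip
  v7 WRITE f 21 -> keep
  v8 WRITE d 36 -> skip
  v9 WRITE c 28 -> skip
  v10 WRITE f 39 -> keep
  v11 WRITE d 40 -> skip
  v12 WRITE d 9 -> skip
  v13 WRITE d 31 -> skip
  v14 WRITE b 2 -> skip
  v15 WRITE c 1 -> skip
  v16 WRITE f 35 -> keep
  v17 WRITE b 8 -> skip
  v18 WRITE b 12 -> skip
  v19 WRITE c 5 -> skip
  v20 WRITE d 22 -> skip
  v21 WRITE f 27 -> keep
  v22 WRITE c 25 -> skip
  v23 WRITE d 19 -> skip
  v24 WRITE f 11 -> drop (> snap)
  v25 WRITE f 27 -> drop (> snap)
  v26 WRITE b 25 -> skip
Collected: [(5, 11), (7, 21), (10, 39), (16, 35), (21, 27)]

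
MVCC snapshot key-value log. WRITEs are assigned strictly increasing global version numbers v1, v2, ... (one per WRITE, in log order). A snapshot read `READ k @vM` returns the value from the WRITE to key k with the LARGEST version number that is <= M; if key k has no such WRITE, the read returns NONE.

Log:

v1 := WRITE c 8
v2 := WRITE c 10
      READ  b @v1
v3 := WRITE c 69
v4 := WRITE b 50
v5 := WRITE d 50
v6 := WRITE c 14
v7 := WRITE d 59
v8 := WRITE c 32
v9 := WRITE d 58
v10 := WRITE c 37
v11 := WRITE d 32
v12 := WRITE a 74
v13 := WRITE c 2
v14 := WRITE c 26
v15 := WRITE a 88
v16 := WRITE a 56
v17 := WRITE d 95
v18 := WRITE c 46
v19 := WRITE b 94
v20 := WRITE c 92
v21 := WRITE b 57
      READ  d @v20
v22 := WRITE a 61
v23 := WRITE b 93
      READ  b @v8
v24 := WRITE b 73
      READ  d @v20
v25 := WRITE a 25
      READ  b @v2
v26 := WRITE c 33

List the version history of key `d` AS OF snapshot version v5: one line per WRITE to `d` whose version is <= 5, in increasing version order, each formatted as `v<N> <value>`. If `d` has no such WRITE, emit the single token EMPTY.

Scan writes for key=d with version <= 5:
  v1 WRITE c 8 -> skip
  v2 WRITE c 10 -> skip
  v3 WRITE c 69 -> skip
  v4 WRITE b 50 -> skip
  v5 WRITE d 50 -> keep
  v6 WRITE c 14 -> skip
  v7 WRITE d 59 -> drop (> snap)
  v8 WRITE c 32 -> skip
  v9 WRITE d 58 -> drop (> snap)
  v10 WRITE c 37 -> skip
  v11 WRITE d 32 -> drop (> snap)
  v12 WRITE a 74 -> skip
  v13 WRITE c 2 -> skip
  v14 WRITE c 26 -> skip
  v15 WRITE a 88 -> skip
  v16 WRITE a 56 -> skip
  v17 WRITE d 95 -> drop (> snap)
  v18 WRITE c 46 -> skip
  v19 WRITE b 94 -> skip
  v20 WRITE c 92 -> skip
  v21 WRITE b 57 -> skip
  v22 WRITE a 61 -> skip
  v23 WRITE b 93 -> skip
  v24 WRITE b 73 -> skip
  v25 WRITE a 25 -> skip
  v26 WRITE c 33 -> skip
Collected: [(5, 50)]

Answer: v5 50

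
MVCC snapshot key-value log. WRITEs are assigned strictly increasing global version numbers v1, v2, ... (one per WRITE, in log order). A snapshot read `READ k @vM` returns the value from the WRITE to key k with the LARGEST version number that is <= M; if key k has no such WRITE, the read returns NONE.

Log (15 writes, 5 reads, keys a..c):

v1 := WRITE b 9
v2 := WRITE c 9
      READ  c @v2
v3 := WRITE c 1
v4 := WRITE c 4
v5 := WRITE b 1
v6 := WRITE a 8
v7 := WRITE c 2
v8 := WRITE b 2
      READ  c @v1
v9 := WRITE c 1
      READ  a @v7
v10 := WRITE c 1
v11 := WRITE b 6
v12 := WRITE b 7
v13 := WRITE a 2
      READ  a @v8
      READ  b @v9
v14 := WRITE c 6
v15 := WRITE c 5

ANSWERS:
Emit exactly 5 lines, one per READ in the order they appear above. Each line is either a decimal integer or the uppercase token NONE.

Answer: 9
NONE
8
8
2

Derivation:
v1: WRITE b=9  (b history now [(1, 9)])
v2: WRITE c=9  (c history now [(2, 9)])
READ c @v2: history=[(2, 9)] -> pick v2 -> 9
v3: WRITE c=1  (c history now [(2, 9), (3, 1)])
v4: WRITE c=4  (c history now [(2, 9), (3, 1), (4, 4)])
v5: WRITE b=1  (b history now [(1, 9), (5, 1)])
v6: WRITE a=8  (a history now [(6, 8)])
v7: WRITE c=2  (c history now [(2, 9), (3, 1), (4, 4), (7, 2)])
v8: WRITE b=2  (b history now [(1, 9), (5, 1), (8, 2)])
READ c @v1: history=[(2, 9), (3, 1), (4, 4), (7, 2)] -> no version <= 1 -> NONE
v9: WRITE c=1  (c history now [(2, 9), (3, 1), (4, 4), (7, 2), (9, 1)])
READ a @v7: history=[(6, 8)] -> pick v6 -> 8
v10: WRITE c=1  (c history now [(2, 9), (3, 1), (4, 4), (7, 2), (9, 1), (10, 1)])
v11: WRITE b=6  (b history now [(1, 9), (5, 1), (8, 2), (11, 6)])
v12: WRITE b=7  (b history now [(1, 9), (5, 1), (8, 2), (11, 6), (12, 7)])
v13: WRITE a=2  (a history now [(6, 8), (13, 2)])
READ a @v8: history=[(6, 8), (13, 2)] -> pick v6 -> 8
READ b @v9: history=[(1, 9), (5, 1), (8, 2), (11, 6), (12, 7)] -> pick v8 -> 2
v14: WRITE c=6  (c history now [(2, 9), (3, 1), (4, 4), (7, 2), (9, 1), (10, 1), (14, 6)])
v15: WRITE c=5  (c history now [(2, 9), (3, 1), (4, 4), (7, 2), (9, 1), (10, 1), (14, 6), (15, 5)])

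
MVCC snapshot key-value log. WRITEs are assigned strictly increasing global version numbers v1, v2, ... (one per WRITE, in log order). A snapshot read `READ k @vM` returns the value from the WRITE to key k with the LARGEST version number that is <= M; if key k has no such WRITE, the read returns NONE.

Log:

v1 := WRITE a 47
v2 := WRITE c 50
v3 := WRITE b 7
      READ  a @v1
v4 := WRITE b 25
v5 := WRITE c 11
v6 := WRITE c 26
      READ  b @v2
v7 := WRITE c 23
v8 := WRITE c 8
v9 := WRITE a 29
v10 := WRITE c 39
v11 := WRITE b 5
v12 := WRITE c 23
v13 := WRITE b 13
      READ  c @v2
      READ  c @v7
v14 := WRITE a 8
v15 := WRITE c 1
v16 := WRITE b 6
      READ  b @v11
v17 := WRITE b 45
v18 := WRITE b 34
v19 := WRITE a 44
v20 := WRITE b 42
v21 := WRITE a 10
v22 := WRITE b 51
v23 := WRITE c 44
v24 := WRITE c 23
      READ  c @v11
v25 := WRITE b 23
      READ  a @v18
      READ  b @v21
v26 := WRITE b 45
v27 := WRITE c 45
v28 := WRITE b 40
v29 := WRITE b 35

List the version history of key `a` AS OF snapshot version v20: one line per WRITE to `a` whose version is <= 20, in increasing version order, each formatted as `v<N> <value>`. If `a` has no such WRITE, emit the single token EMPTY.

Scan writes for key=a with version <= 20:
  v1 WRITE a 47 -> keep
  v2 WRITE c 50 -> skip
  v3 WRITE b 7 -> skip
  v4 WRITE b 25 -> skip
  v5 WRITE c 11 -> skip
  v6 WRITE c 26 -> skip
  v7 WRITE c 23 -> skip
  v8 WRITE c 8 -> skip
  v9 WRITE a 29 -> keep
  v10 WRITE c 39 -> skip
  v11 WRITE b 5 -> skip
  v12 WRITE c 23 -> skip
  v13 WRITE b 13 -> skip
  v14 WRITE a 8 -> keep
  v15 WRITE c 1 -> skip
  v16 WRITE b 6 -> skip
  v17 WRITE b 45 -> skip
  v18 WRITE b 34 -> skip
  v19 WRITE a 44 -> keep
  v20 WRITE b 42 -> skip
  v21 WRITE a 10 -> drop (> snap)
  v22 WRITE b 51 -> skip
  v23 WRITE c 44 -> skip
  v24 WRITE c 23 -> skip
  v25 WRITE b 23 -> skip
  v26 WRITE b 45 -> skip
  v27 WRITE c 45 -> skip
  v28 WRITE b 40 -> skip
  v29 WRITE b 35 -> skip
Collected: [(1, 47), (9, 29), (14, 8), (19, 44)]

Answer: v1 47
v9 29
v14 8
v19 44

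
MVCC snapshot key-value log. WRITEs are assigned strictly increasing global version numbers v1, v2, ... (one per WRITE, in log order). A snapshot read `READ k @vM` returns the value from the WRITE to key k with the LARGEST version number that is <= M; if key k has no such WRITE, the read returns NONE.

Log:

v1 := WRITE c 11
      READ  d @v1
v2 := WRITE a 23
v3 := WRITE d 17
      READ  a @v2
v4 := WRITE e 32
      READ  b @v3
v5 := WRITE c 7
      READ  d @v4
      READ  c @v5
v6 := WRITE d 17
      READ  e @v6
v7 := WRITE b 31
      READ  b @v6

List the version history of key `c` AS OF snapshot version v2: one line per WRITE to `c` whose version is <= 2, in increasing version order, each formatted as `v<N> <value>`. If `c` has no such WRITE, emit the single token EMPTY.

Scan writes for key=c with version <= 2:
  v1 WRITE c 11 -> keep
  v2 WRITE a 23 -> skip
  v3 WRITE d 17 -> skip
  v4 WRITE e 32 -> skip
  v5 WRITE c 7 -> drop (> snap)
  v6 WRITE d 17 -> skip
  v7 WRITE b 31 -> skip
Collected: [(1, 11)]

Answer: v1 11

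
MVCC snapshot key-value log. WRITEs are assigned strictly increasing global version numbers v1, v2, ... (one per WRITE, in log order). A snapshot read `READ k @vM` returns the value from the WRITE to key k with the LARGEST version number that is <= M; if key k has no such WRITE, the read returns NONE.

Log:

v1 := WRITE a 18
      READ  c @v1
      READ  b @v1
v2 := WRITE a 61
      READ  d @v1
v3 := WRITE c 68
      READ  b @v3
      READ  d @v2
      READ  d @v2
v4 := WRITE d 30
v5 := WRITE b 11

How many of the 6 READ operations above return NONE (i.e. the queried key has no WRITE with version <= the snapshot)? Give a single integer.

Answer: 6

Derivation:
v1: WRITE a=18  (a history now [(1, 18)])
READ c @v1: history=[] -> no version <= 1 -> NONE
READ b @v1: history=[] -> no version <= 1 -> NONE
v2: WRITE a=61  (a history now [(1, 18), (2, 61)])
READ d @v1: history=[] -> no version <= 1 -> NONE
v3: WRITE c=68  (c history now [(3, 68)])
READ b @v3: history=[] -> no version <= 3 -> NONE
READ d @v2: history=[] -> no version <= 2 -> NONE
READ d @v2: history=[] -> no version <= 2 -> NONE
v4: WRITE d=30  (d history now [(4, 30)])
v5: WRITE b=11  (b history now [(5, 11)])
Read results in order: ['NONE', 'NONE', 'NONE', 'NONE', 'NONE', 'NONE']
NONE count = 6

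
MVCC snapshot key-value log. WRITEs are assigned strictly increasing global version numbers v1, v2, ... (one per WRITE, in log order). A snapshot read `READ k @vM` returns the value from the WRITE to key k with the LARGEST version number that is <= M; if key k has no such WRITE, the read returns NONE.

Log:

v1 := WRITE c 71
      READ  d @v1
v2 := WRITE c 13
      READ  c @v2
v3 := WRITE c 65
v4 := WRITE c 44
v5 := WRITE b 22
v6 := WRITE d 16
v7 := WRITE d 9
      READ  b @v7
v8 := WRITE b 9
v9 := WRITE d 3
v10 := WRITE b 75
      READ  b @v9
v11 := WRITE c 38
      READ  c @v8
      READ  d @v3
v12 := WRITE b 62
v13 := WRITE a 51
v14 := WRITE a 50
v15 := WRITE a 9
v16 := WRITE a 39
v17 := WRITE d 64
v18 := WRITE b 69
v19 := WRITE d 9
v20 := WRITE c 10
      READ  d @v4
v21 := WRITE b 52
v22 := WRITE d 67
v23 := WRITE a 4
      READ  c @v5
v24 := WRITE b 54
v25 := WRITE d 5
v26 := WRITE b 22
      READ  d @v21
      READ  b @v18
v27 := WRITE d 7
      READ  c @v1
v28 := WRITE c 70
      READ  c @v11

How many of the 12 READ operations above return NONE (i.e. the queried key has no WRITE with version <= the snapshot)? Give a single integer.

Answer: 3

Derivation:
v1: WRITE c=71  (c history now [(1, 71)])
READ d @v1: history=[] -> no version <= 1 -> NONE
v2: WRITE c=13  (c history now [(1, 71), (2, 13)])
READ c @v2: history=[(1, 71), (2, 13)] -> pick v2 -> 13
v3: WRITE c=65  (c history now [(1, 71), (2, 13), (3, 65)])
v4: WRITE c=44  (c history now [(1, 71), (2, 13), (3, 65), (4, 44)])
v5: WRITE b=22  (b history now [(5, 22)])
v6: WRITE d=16  (d history now [(6, 16)])
v7: WRITE d=9  (d history now [(6, 16), (7, 9)])
READ b @v7: history=[(5, 22)] -> pick v5 -> 22
v8: WRITE b=9  (b history now [(5, 22), (8, 9)])
v9: WRITE d=3  (d history now [(6, 16), (7, 9), (9, 3)])
v10: WRITE b=75  (b history now [(5, 22), (8, 9), (10, 75)])
READ b @v9: history=[(5, 22), (8, 9), (10, 75)] -> pick v8 -> 9
v11: WRITE c=38  (c history now [(1, 71), (2, 13), (3, 65), (4, 44), (11, 38)])
READ c @v8: history=[(1, 71), (2, 13), (3, 65), (4, 44), (11, 38)] -> pick v4 -> 44
READ d @v3: history=[(6, 16), (7, 9), (9, 3)] -> no version <= 3 -> NONE
v12: WRITE b=62  (b history now [(5, 22), (8, 9), (10, 75), (12, 62)])
v13: WRITE a=51  (a history now [(13, 51)])
v14: WRITE a=50  (a history now [(13, 51), (14, 50)])
v15: WRITE a=9  (a history now [(13, 51), (14, 50), (15, 9)])
v16: WRITE a=39  (a history now [(13, 51), (14, 50), (15, 9), (16, 39)])
v17: WRITE d=64  (d history now [(6, 16), (7, 9), (9, 3), (17, 64)])
v18: WRITE b=69  (b history now [(5, 22), (8, 9), (10, 75), (12, 62), (18, 69)])
v19: WRITE d=9  (d history now [(6, 16), (7, 9), (9, 3), (17, 64), (19, 9)])
v20: WRITE c=10  (c history now [(1, 71), (2, 13), (3, 65), (4, 44), (11, 38), (20, 10)])
READ d @v4: history=[(6, 16), (7, 9), (9, 3), (17, 64), (19, 9)] -> no version <= 4 -> NONE
v21: WRITE b=52  (b history now [(5, 22), (8, 9), (10, 75), (12, 62), (18, 69), (21, 52)])
v22: WRITE d=67  (d history now [(6, 16), (7, 9), (9, 3), (17, 64), (19, 9), (22, 67)])
v23: WRITE a=4  (a history now [(13, 51), (14, 50), (15, 9), (16, 39), (23, 4)])
READ c @v5: history=[(1, 71), (2, 13), (3, 65), (4, 44), (11, 38), (20, 10)] -> pick v4 -> 44
v24: WRITE b=54  (b history now [(5, 22), (8, 9), (10, 75), (12, 62), (18, 69), (21, 52), (24, 54)])
v25: WRITE d=5  (d history now [(6, 16), (7, 9), (9, 3), (17, 64), (19, 9), (22, 67), (25, 5)])
v26: WRITE b=22  (b history now [(5, 22), (8, 9), (10, 75), (12, 62), (18, 69), (21, 52), (24, 54), (26, 22)])
READ d @v21: history=[(6, 16), (7, 9), (9, 3), (17, 64), (19, 9), (22, 67), (25, 5)] -> pick v19 -> 9
READ b @v18: history=[(5, 22), (8, 9), (10, 75), (12, 62), (18, 69), (21, 52), (24, 54), (26, 22)] -> pick v18 -> 69
v27: WRITE d=7  (d history now [(6, 16), (7, 9), (9, 3), (17, 64), (19, 9), (22, 67), (25, 5), (27, 7)])
READ c @v1: history=[(1, 71), (2, 13), (3, 65), (4, 44), (11, 38), (20, 10)] -> pick v1 -> 71
v28: WRITE c=70  (c history now [(1, 71), (2, 13), (3, 65), (4, 44), (11, 38), (20, 10), (28, 70)])
READ c @v11: history=[(1, 71), (2, 13), (3, 65), (4, 44), (11, 38), (20, 10), (28, 70)] -> pick v11 -> 38
Read results in order: ['NONE', '13', '22', '9', '44', 'NONE', 'NONE', '44', '9', '69', '71', '38']
NONE count = 3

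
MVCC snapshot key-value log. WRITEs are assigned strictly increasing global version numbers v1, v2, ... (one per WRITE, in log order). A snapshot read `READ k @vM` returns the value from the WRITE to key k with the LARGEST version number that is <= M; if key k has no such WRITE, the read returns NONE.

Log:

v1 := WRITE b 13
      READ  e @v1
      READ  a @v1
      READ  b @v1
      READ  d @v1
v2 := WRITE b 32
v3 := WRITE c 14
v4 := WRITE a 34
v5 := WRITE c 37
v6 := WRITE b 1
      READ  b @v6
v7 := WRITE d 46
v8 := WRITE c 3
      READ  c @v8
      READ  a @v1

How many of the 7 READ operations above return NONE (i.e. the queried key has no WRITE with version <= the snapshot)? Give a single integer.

v1: WRITE b=13  (b history now [(1, 13)])
READ e @v1: history=[] -> no version <= 1 -> NONE
READ a @v1: history=[] -> no version <= 1 -> NONE
READ b @v1: history=[(1, 13)] -> pick v1 -> 13
READ d @v1: history=[] -> no version <= 1 -> NONE
v2: WRITE b=32  (b history now [(1, 13), (2, 32)])
v3: WRITE c=14  (c history now [(3, 14)])
v4: WRITE a=34  (a history now [(4, 34)])
v5: WRITE c=37  (c history now [(3, 14), (5, 37)])
v6: WRITE b=1  (b history now [(1, 13), (2, 32), (6, 1)])
READ b @v6: history=[(1, 13), (2, 32), (6, 1)] -> pick v6 -> 1
v7: WRITE d=46  (d history now [(7, 46)])
v8: WRITE c=3  (c history now [(3, 14), (5, 37), (8, 3)])
READ c @v8: history=[(3, 14), (5, 37), (8, 3)] -> pick v8 -> 3
READ a @v1: history=[(4, 34)] -> no version <= 1 -> NONE
Read results in order: ['NONE', 'NONE', '13', 'NONE', '1', '3', 'NONE']
NONE count = 4

Answer: 4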